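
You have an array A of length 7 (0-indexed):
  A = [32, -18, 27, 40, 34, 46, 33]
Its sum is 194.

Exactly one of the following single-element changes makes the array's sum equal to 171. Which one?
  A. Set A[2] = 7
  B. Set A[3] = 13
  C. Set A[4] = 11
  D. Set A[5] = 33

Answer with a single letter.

Option A: A[2] 27->7, delta=-20, new_sum=194+(-20)=174
Option B: A[3] 40->13, delta=-27, new_sum=194+(-27)=167
Option C: A[4] 34->11, delta=-23, new_sum=194+(-23)=171 <-- matches target
Option D: A[5] 46->33, delta=-13, new_sum=194+(-13)=181

Answer: C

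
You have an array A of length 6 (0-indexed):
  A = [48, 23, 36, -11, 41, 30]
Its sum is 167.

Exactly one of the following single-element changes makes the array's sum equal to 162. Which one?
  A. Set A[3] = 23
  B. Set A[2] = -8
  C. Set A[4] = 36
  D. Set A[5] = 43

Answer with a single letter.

Option A: A[3] -11->23, delta=34, new_sum=167+(34)=201
Option B: A[2] 36->-8, delta=-44, new_sum=167+(-44)=123
Option C: A[4] 41->36, delta=-5, new_sum=167+(-5)=162 <-- matches target
Option D: A[5] 30->43, delta=13, new_sum=167+(13)=180

Answer: C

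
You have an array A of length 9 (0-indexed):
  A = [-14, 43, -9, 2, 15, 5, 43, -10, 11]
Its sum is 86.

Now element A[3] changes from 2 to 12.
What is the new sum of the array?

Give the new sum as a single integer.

Answer: 96

Derivation:
Old value at index 3: 2
New value at index 3: 12
Delta = 12 - 2 = 10
New sum = old_sum + delta = 86 + (10) = 96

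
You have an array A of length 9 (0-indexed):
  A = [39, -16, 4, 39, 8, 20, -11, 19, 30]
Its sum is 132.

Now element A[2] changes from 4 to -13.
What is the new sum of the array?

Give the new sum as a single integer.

Answer: 115

Derivation:
Old value at index 2: 4
New value at index 2: -13
Delta = -13 - 4 = -17
New sum = old_sum + delta = 132 + (-17) = 115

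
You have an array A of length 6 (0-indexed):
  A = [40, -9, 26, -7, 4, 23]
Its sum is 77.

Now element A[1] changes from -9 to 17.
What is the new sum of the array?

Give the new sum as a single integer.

Answer: 103

Derivation:
Old value at index 1: -9
New value at index 1: 17
Delta = 17 - -9 = 26
New sum = old_sum + delta = 77 + (26) = 103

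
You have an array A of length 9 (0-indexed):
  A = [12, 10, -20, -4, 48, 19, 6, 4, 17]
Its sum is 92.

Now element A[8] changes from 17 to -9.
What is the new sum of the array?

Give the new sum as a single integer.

Old value at index 8: 17
New value at index 8: -9
Delta = -9 - 17 = -26
New sum = old_sum + delta = 92 + (-26) = 66

Answer: 66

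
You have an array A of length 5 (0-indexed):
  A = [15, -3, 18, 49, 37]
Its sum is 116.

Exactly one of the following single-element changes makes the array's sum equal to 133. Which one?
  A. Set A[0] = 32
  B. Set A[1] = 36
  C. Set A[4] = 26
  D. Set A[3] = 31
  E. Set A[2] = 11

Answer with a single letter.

Answer: A

Derivation:
Option A: A[0] 15->32, delta=17, new_sum=116+(17)=133 <-- matches target
Option B: A[1] -3->36, delta=39, new_sum=116+(39)=155
Option C: A[4] 37->26, delta=-11, new_sum=116+(-11)=105
Option D: A[3] 49->31, delta=-18, new_sum=116+(-18)=98
Option E: A[2] 18->11, delta=-7, new_sum=116+(-7)=109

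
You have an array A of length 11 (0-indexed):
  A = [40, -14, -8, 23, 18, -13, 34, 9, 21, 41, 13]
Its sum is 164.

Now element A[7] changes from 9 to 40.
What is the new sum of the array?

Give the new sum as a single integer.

Old value at index 7: 9
New value at index 7: 40
Delta = 40 - 9 = 31
New sum = old_sum + delta = 164 + (31) = 195

Answer: 195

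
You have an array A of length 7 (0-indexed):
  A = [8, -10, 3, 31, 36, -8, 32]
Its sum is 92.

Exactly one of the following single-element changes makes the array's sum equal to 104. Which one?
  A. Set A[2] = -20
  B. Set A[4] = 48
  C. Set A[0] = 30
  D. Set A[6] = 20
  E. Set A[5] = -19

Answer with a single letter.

Option A: A[2] 3->-20, delta=-23, new_sum=92+(-23)=69
Option B: A[4] 36->48, delta=12, new_sum=92+(12)=104 <-- matches target
Option C: A[0] 8->30, delta=22, new_sum=92+(22)=114
Option D: A[6] 32->20, delta=-12, new_sum=92+(-12)=80
Option E: A[5] -8->-19, delta=-11, new_sum=92+(-11)=81

Answer: B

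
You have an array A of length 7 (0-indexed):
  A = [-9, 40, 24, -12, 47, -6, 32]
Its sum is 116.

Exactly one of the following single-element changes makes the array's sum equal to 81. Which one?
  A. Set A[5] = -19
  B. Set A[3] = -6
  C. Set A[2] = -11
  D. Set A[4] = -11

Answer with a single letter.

Answer: C

Derivation:
Option A: A[5] -6->-19, delta=-13, new_sum=116+(-13)=103
Option B: A[3] -12->-6, delta=6, new_sum=116+(6)=122
Option C: A[2] 24->-11, delta=-35, new_sum=116+(-35)=81 <-- matches target
Option D: A[4] 47->-11, delta=-58, new_sum=116+(-58)=58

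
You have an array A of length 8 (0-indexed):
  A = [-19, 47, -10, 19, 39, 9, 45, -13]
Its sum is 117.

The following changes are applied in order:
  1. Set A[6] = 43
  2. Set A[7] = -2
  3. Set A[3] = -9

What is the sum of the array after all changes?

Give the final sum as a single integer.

Initial sum: 117
Change 1: A[6] 45 -> 43, delta = -2, sum = 115
Change 2: A[7] -13 -> -2, delta = 11, sum = 126
Change 3: A[3] 19 -> -9, delta = -28, sum = 98

Answer: 98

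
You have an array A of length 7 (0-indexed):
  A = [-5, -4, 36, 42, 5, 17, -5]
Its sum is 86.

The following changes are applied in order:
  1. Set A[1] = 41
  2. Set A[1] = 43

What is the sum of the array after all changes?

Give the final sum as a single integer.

Answer: 133

Derivation:
Initial sum: 86
Change 1: A[1] -4 -> 41, delta = 45, sum = 131
Change 2: A[1] 41 -> 43, delta = 2, sum = 133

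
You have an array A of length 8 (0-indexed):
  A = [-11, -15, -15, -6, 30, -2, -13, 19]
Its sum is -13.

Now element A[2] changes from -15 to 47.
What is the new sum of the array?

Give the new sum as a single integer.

Old value at index 2: -15
New value at index 2: 47
Delta = 47 - -15 = 62
New sum = old_sum + delta = -13 + (62) = 49

Answer: 49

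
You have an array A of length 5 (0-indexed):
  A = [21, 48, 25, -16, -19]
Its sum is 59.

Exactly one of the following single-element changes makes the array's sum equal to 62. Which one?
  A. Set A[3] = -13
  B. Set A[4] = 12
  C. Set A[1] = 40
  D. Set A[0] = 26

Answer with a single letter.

Answer: A

Derivation:
Option A: A[3] -16->-13, delta=3, new_sum=59+(3)=62 <-- matches target
Option B: A[4] -19->12, delta=31, new_sum=59+(31)=90
Option C: A[1] 48->40, delta=-8, new_sum=59+(-8)=51
Option D: A[0] 21->26, delta=5, new_sum=59+(5)=64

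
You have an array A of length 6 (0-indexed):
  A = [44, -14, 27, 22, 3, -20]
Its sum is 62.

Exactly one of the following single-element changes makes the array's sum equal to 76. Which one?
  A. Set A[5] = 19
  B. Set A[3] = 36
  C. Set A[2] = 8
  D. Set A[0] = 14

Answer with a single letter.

Answer: B

Derivation:
Option A: A[5] -20->19, delta=39, new_sum=62+(39)=101
Option B: A[3] 22->36, delta=14, new_sum=62+(14)=76 <-- matches target
Option C: A[2] 27->8, delta=-19, new_sum=62+(-19)=43
Option D: A[0] 44->14, delta=-30, new_sum=62+(-30)=32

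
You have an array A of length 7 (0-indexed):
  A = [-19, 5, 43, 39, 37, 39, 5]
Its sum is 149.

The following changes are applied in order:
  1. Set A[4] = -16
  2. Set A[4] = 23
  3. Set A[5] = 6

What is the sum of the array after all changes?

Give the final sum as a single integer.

Initial sum: 149
Change 1: A[4] 37 -> -16, delta = -53, sum = 96
Change 2: A[4] -16 -> 23, delta = 39, sum = 135
Change 3: A[5] 39 -> 6, delta = -33, sum = 102

Answer: 102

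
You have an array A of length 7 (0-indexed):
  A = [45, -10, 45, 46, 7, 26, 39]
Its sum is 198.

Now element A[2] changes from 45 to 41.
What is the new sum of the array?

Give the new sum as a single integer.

Old value at index 2: 45
New value at index 2: 41
Delta = 41 - 45 = -4
New sum = old_sum + delta = 198 + (-4) = 194

Answer: 194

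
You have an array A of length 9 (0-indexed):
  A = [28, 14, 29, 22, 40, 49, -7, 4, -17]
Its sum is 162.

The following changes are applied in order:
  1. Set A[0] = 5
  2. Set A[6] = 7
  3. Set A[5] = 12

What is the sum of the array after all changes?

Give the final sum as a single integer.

Answer: 116

Derivation:
Initial sum: 162
Change 1: A[0] 28 -> 5, delta = -23, sum = 139
Change 2: A[6] -7 -> 7, delta = 14, sum = 153
Change 3: A[5] 49 -> 12, delta = -37, sum = 116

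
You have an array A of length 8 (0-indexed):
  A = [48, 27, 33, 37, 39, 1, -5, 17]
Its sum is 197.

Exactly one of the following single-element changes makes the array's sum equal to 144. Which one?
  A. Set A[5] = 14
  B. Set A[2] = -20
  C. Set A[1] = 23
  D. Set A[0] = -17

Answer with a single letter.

Answer: B

Derivation:
Option A: A[5] 1->14, delta=13, new_sum=197+(13)=210
Option B: A[2] 33->-20, delta=-53, new_sum=197+(-53)=144 <-- matches target
Option C: A[1] 27->23, delta=-4, new_sum=197+(-4)=193
Option D: A[0] 48->-17, delta=-65, new_sum=197+(-65)=132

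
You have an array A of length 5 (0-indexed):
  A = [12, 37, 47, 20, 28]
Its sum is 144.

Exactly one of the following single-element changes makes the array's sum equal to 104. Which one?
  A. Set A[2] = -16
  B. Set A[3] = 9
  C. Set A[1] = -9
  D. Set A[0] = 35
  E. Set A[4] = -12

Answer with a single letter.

Option A: A[2] 47->-16, delta=-63, new_sum=144+(-63)=81
Option B: A[3] 20->9, delta=-11, new_sum=144+(-11)=133
Option C: A[1] 37->-9, delta=-46, new_sum=144+(-46)=98
Option D: A[0] 12->35, delta=23, new_sum=144+(23)=167
Option E: A[4] 28->-12, delta=-40, new_sum=144+(-40)=104 <-- matches target

Answer: E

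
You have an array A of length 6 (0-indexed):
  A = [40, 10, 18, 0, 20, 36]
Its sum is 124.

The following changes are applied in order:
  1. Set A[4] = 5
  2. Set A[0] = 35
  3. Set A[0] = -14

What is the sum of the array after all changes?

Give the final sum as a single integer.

Answer: 55

Derivation:
Initial sum: 124
Change 1: A[4] 20 -> 5, delta = -15, sum = 109
Change 2: A[0] 40 -> 35, delta = -5, sum = 104
Change 3: A[0] 35 -> -14, delta = -49, sum = 55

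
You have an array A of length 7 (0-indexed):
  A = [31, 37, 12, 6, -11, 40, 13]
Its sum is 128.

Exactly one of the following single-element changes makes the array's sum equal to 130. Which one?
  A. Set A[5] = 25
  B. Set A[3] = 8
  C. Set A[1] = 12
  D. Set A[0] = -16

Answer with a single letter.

Answer: B

Derivation:
Option A: A[5] 40->25, delta=-15, new_sum=128+(-15)=113
Option B: A[3] 6->8, delta=2, new_sum=128+(2)=130 <-- matches target
Option C: A[1] 37->12, delta=-25, new_sum=128+(-25)=103
Option D: A[0] 31->-16, delta=-47, new_sum=128+(-47)=81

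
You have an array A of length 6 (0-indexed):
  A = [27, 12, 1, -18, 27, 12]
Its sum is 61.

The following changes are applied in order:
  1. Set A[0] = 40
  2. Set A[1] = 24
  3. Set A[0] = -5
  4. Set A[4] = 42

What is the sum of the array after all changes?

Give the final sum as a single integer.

Answer: 56

Derivation:
Initial sum: 61
Change 1: A[0] 27 -> 40, delta = 13, sum = 74
Change 2: A[1] 12 -> 24, delta = 12, sum = 86
Change 3: A[0] 40 -> -5, delta = -45, sum = 41
Change 4: A[4] 27 -> 42, delta = 15, sum = 56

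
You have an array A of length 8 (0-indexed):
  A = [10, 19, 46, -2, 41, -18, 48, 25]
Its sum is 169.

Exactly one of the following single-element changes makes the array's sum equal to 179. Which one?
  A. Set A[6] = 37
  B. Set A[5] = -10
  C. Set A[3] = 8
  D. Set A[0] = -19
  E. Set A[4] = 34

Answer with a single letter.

Option A: A[6] 48->37, delta=-11, new_sum=169+(-11)=158
Option B: A[5] -18->-10, delta=8, new_sum=169+(8)=177
Option C: A[3] -2->8, delta=10, new_sum=169+(10)=179 <-- matches target
Option D: A[0] 10->-19, delta=-29, new_sum=169+(-29)=140
Option E: A[4] 41->34, delta=-7, new_sum=169+(-7)=162

Answer: C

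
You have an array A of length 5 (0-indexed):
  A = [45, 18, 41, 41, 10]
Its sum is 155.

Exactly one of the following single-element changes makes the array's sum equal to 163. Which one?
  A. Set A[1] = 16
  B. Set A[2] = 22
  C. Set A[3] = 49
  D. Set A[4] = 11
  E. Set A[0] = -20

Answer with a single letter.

Option A: A[1] 18->16, delta=-2, new_sum=155+(-2)=153
Option B: A[2] 41->22, delta=-19, new_sum=155+(-19)=136
Option C: A[3] 41->49, delta=8, new_sum=155+(8)=163 <-- matches target
Option D: A[4] 10->11, delta=1, new_sum=155+(1)=156
Option E: A[0] 45->-20, delta=-65, new_sum=155+(-65)=90

Answer: C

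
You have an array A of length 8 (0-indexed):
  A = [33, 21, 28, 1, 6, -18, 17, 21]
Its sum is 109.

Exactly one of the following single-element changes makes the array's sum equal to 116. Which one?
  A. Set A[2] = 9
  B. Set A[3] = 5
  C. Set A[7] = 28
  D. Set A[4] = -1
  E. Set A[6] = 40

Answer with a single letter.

Answer: C

Derivation:
Option A: A[2] 28->9, delta=-19, new_sum=109+(-19)=90
Option B: A[3] 1->5, delta=4, new_sum=109+(4)=113
Option C: A[7] 21->28, delta=7, new_sum=109+(7)=116 <-- matches target
Option D: A[4] 6->-1, delta=-7, new_sum=109+(-7)=102
Option E: A[6] 17->40, delta=23, new_sum=109+(23)=132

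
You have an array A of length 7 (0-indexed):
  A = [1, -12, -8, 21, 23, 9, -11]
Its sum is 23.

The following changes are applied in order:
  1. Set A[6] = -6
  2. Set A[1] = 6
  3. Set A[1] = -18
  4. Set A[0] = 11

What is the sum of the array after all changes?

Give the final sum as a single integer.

Answer: 32

Derivation:
Initial sum: 23
Change 1: A[6] -11 -> -6, delta = 5, sum = 28
Change 2: A[1] -12 -> 6, delta = 18, sum = 46
Change 3: A[1] 6 -> -18, delta = -24, sum = 22
Change 4: A[0] 1 -> 11, delta = 10, sum = 32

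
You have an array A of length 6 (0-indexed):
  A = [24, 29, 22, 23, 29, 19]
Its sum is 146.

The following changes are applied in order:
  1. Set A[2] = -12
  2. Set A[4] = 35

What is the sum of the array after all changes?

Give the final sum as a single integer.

Answer: 118

Derivation:
Initial sum: 146
Change 1: A[2] 22 -> -12, delta = -34, sum = 112
Change 2: A[4] 29 -> 35, delta = 6, sum = 118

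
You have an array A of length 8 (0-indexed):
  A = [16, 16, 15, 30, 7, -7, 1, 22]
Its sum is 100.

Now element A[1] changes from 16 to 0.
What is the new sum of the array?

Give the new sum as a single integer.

Old value at index 1: 16
New value at index 1: 0
Delta = 0 - 16 = -16
New sum = old_sum + delta = 100 + (-16) = 84

Answer: 84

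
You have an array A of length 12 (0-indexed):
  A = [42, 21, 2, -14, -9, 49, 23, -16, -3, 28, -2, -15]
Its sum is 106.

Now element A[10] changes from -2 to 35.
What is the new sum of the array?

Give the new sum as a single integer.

Old value at index 10: -2
New value at index 10: 35
Delta = 35 - -2 = 37
New sum = old_sum + delta = 106 + (37) = 143

Answer: 143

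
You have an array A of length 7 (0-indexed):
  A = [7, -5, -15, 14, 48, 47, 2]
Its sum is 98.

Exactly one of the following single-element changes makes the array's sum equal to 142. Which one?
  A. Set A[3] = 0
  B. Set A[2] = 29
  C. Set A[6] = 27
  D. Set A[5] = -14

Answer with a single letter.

Answer: B

Derivation:
Option A: A[3] 14->0, delta=-14, new_sum=98+(-14)=84
Option B: A[2] -15->29, delta=44, new_sum=98+(44)=142 <-- matches target
Option C: A[6] 2->27, delta=25, new_sum=98+(25)=123
Option D: A[5] 47->-14, delta=-61, new_sum=98+(-61)=37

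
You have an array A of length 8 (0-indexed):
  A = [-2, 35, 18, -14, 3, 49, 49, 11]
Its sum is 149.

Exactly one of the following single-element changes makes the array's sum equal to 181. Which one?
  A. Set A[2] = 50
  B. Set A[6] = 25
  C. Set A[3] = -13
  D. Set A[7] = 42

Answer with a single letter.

Option A: A[2] 18->50, delta=32, new_sum=149+(32)=181 <-- matches target
Option B: A[6] 49->25, delta=-24, new_sum=149+(-24)=125
Option C: A[3] -14->-13, delta=1, new_sum=149+(1)=150
Option D: A[7] 11->42, delta=31, new_sum=149+(31)=180

Answer: A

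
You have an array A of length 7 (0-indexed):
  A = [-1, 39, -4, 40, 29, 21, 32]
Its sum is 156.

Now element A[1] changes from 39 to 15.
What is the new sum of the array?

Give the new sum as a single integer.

Answer: 132

Derivation:
Old value at index 1: 39
New value at index 1: 15
Delta = 15 - 39 = -24
New sum = old_sum + delta = 156 + (-24) = 132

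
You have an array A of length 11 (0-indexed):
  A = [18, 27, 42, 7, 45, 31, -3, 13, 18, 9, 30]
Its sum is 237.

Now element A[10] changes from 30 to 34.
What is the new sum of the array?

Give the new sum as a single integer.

Answer: 241

Derivation:
Old value at index 10: 30
New value at index 10: 34
Delta = 34 - 30 = 4
New sum = old_sum + delta = 237 + (4) = 241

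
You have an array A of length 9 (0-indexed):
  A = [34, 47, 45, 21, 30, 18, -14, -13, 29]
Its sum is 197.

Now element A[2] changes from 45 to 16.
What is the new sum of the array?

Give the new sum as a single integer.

Old value at index 2: 45
New value at index 2: 16
Delta = 16 - 45 = -29
New sum = old_sum + delta = 197 + (-29) = 168

Answer: 168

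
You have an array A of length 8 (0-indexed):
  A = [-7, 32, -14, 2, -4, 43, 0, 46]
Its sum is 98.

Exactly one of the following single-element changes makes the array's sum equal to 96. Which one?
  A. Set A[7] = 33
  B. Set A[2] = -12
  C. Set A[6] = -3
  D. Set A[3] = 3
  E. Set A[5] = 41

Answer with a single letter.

Answer: E

Derivation:
Option A: A[7] 46->33, delta=-13, new_sum=98+(-13)=85
Option B: A[2] -14->-12, delta=2, new_sum=98+(2)=100
Option C: A[6] 0->-3, delta=-3, new_sum=98+(-3)=95
Option D: A[3] 2->3, delta=1, new_sum=98+(1)=99
Option E: A[5] 43->41, delta=-2, new_sum=98+(-2)=96 <-- matches target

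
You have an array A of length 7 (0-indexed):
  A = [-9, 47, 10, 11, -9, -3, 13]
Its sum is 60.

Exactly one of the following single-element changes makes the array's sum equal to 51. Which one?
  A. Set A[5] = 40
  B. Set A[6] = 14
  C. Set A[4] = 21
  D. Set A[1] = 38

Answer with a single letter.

Option A: A[5] -3->40, delta=43, new_sum=60+(43)=103
Option B: A[6] 13->14, delta=1, new_sum=60+(1)=61
Option C: A[4] -9->21, delta=30, new_sum=60+(30)=90
Option D: A[1] 47->38, delta=-9, new_sum=60+(-9)=51 <-- matches target

Answer: D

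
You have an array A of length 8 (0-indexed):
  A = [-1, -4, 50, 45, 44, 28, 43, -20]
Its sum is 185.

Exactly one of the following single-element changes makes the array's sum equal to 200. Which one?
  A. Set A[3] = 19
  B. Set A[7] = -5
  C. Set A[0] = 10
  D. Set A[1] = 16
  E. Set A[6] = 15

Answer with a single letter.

Option A: A[3] 45->19, delta=-26, new_sum=185+(-26)=159
Option B: A[7] -20->-5, delta=15, new_sum=185+(15)=200 <-- matches target
Option C: A[0] -1->10, delta=11, new_sum=185+(11)=196
Option D: A[1] -4->16, delta=20, new_sum=185+(20)=205
Option E: A[6] 43->15, delta=-28, new_sum=185+(-28)=157

Answer: B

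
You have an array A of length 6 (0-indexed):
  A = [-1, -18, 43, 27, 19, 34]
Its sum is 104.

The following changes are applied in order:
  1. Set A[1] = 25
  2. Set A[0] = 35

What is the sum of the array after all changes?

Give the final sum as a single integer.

Answer: 183

Derivation:
Initial sum: 104
Change 1: A[1] -18 -> 25, delta = 43, sum = 147
Change 2: A[0] -1 -> 35, delta = 36, sum = 183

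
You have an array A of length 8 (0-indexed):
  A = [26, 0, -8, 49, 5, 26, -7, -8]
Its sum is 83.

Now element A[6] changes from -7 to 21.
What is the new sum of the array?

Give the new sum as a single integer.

Answer: 111

Derivation:
Old value at index 6: -7
New value at index 6: 21
Delta = 21 - -7 = 28
New sum = old_sum + delta = 83 + (28) = 111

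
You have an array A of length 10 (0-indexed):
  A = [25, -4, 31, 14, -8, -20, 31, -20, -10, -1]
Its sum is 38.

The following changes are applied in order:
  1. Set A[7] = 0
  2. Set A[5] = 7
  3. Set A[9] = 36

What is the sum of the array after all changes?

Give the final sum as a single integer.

Initial sum: 38
Change 1: A[7] -20 -> 0, delta = 20, sum = 58
Change 2: A[5] -20 -> 7, delta = 27, sum = 85
Change 3: A[9] -1 -> 36, delta = 37, sum = 122

Answer: 122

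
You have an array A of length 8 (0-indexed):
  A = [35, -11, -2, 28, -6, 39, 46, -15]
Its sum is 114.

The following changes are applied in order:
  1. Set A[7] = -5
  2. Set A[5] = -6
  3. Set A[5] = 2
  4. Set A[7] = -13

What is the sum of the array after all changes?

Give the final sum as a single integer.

Answer: 79

Derivation:
Initial sum: 114
Change 1: A[7] -15 -> -5, delta = 10, sum = 124
Change 2: A[5] 39 -> -6, delta = -45, sum = 79
Change 3: A[5] -6 -> 2, delta = 8, sum = 87
Change 4: A[7] -5 -> -13, delta = -8, sum = 79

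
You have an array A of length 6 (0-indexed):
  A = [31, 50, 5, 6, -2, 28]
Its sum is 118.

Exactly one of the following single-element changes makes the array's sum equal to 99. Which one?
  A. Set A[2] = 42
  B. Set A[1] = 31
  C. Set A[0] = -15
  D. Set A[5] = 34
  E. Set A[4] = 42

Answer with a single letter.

Option A: A[2] 5->42, delta=37, new_sum=118+(37)=155
Option B: A[1] 50->31, delta=-19, new_sum=118+(-19)=99 <-- matches target
Option C: A[0] 31->-15, delta=-46, new_sum=118+(-46)=72
Option D: A[5] 28->34, delta=6, new_sum=118+(6)=124
Option E: A[4] -2->42, delta=44, new_sum=118+(44)=162

Answer: B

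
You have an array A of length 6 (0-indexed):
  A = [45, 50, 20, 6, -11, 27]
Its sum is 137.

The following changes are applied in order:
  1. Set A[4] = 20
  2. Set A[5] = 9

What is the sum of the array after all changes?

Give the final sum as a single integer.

Answer: 150

Derivation:
Initial sum: 137
Change 1: A[4] -11 -> 20, delta = 31, sum = 168
Change 2: A[5] 27 -> 9, delta = -18, sum = 150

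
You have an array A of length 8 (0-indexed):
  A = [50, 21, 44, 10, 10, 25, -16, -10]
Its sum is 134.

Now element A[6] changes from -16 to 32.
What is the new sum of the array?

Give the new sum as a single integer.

Answer: 182

Derivation:
Old value at index 6: -16
New value at index 6: 32
Delta = 32 - -16 = 48
New sum = old_sum + delta = 134 + (48) = 182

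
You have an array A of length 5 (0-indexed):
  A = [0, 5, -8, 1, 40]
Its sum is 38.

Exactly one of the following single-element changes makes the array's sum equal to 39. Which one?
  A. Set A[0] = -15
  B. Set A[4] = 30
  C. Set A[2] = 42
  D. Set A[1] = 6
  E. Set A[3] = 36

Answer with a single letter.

Option A: A[0] 0->-15, delta=-15, new_sum=38+(-15)=23
Option B: A[4] 40->30, delta=-10, new_sum=38+(-10)=28
Option C: A[2] -8->42, delta=50, new_sum=38+(50)=88
Option D: A[1] 5->6, delta=1, new_sum=38+(1)=39 <-- matches target
Option E: A[3] 1->36, delta=35, new_sum=38+(35)=73

Answer: D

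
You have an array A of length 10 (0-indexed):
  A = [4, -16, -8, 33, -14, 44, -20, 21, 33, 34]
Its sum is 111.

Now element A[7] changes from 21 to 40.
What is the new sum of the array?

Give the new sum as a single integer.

Old value at index 7: 21
New value at index 7: 40
Delta = 40 - 21 = 19
New sum = old_sum + delta = 111 + (19) = 130

Answer: 130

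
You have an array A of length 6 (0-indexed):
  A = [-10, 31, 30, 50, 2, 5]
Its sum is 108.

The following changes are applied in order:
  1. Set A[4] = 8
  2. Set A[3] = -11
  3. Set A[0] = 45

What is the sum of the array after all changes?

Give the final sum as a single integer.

Answer: 108

Derivation:
Initial sum: 108
Change 1: A[4] 2 -> 8, delta = 6, sum = 114
Change 2: A[3] 50 -> -11, delta = -61, sum = 53
Change 3: A[0] -10 -> 45, delta = 55, sum = 108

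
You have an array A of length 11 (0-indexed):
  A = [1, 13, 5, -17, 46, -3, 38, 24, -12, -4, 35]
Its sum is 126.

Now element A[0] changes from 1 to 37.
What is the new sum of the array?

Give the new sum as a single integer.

Answer: 162

Derivation:
Old value at index 0: 1
New value at index 0: 37
Delta = 37 - 1 = 36
New sum = old_sum + delta = 126 + (36) = 162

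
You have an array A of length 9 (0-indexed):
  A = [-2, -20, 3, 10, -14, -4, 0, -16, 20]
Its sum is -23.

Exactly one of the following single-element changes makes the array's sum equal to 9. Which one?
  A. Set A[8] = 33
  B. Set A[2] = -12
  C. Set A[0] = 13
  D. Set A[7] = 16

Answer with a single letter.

Option A: A[8] 20->33, delta=13, new_sum=-23+(13)=-10
Option B: A[2] 3->-12, delta=-15, new_sum=-23+(-15)=-38
Option C: A[0] -2->13, delta=15, new_sum=-23+(15)=-8
Option D: A[7] -16->16, delta=32, new_sum=-23+(32)=9 <-- matches target

Answer: D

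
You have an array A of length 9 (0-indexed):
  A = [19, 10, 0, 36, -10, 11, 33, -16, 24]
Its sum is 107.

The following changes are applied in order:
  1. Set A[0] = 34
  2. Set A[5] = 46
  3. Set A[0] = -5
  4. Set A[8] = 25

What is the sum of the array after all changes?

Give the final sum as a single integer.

Initial sum: 107
Change 1: A[0] 19 -> 34, delta = 15, sum = 122
Change 2: A[5] 11 -> 46, delta = 35, sum = 157
Change 3: A[0] 34 -> -5, delta = -39, sum = 118
Change 4: A[8] 24 -> 25, delta = 1, sum = 119

Answer: 119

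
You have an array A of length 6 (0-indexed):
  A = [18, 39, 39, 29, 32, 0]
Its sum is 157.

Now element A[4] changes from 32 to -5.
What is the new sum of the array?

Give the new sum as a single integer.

Answer: 120

Derivation:
Old value at index 4: 32
New value at index 4: -5
Delta = -5 - 32 = -37
New sum = old_sum + delta = 157 + (-37) = 120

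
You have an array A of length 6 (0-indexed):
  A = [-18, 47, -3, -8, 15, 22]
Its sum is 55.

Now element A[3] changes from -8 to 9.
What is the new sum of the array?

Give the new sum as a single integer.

Answer: 72

Derivation:
Old value at index 3: -8
New value at index 3: 9
Delta = 9 - -8 = 17
New sum = old_sum + delta = 55 + (17) = 72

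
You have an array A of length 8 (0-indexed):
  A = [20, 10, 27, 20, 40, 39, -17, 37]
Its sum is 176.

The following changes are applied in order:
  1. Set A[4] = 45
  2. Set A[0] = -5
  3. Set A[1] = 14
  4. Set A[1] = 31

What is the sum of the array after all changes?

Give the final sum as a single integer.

Answer: 177

Derivation:
Initial sum: 176
Change 1: A[4] 40 -> 45, delta = 5, sum = 181
Change 2: A[0] 20 -> -5, delta = -25, sum = 156
Change 3: A[1] 10 -> 14, delta = 4, sum = 160
Change 4: A[1] 14 -> 31, delta = 17, sum = 177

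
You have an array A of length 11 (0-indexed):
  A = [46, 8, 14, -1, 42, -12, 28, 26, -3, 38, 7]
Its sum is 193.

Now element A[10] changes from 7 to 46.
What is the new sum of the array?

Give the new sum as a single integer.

Old value at index 10: 7
New value at index 10: 46
Delta = 46 - 7 = 39
New sum = old_sum + delta = 193 + (39) = 232

Answer: 232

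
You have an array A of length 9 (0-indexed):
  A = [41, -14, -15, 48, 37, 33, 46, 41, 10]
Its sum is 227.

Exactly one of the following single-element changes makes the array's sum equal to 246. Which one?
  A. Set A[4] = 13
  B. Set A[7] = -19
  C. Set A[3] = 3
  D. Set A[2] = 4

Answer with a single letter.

Option A: A[4] 37->13, delta=-24, new_sum=227+(-24)=203
Option B: A[7] 41->-19, delta=-60, new_sum=227+(-60)=167
Option C: A[3] 48->3, delta=-45, new_sum=227+(-45)=182
Option D: A[2] -15->4, delta=19, new_sum=227+(19)=246 <-- matches target

Answer: D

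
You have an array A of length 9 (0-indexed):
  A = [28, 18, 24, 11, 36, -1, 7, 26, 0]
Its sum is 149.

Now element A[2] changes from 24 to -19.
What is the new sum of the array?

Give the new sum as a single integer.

Answer: 106

Derivation:
Old value at index 2: 24
New value at index 2: -19
Delta = -19 - 24 = -43
New sum = old_sum + delta = 149 + (-43) = 106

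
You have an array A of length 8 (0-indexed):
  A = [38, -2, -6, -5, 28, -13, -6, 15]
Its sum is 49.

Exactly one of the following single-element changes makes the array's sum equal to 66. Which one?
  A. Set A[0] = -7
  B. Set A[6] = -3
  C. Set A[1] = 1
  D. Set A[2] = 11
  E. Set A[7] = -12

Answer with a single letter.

Option A: A[0] 38->-7, delta=-45, new_sum=49+(-45)=4
Option B: A[6] -6->-3, delta=3, new_sum=49+(3)=52
Option C: A[1] -2->1, delta=3, new_sum=49+(3)=52
Option D: A[2] -6->11, delta=17, new_sum=49+(17)=66 <-- matches target
Option E: A[7] 15->-12, delta=-27, new_sum=49+(-27)=22

Answer: D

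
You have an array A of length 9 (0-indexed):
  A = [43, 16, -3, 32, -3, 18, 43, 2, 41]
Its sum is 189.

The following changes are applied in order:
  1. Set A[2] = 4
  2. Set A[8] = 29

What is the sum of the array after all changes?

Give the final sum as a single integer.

Initial sum: 189
Change 1: A[2] -3 -> 4, delta = 7, sum = 196
Change 2: A[8] 41 -> 29, delta = -12, sum = 184

Answer: 184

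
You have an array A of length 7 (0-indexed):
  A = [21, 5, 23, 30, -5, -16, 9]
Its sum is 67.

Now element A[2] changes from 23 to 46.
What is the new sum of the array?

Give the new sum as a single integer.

Old value at index 2: 23
New value at index 2: 46
Delta = 46 - 23 = 23
New sum = old_sum + delta = 67 + (23) = 90

Answer: 90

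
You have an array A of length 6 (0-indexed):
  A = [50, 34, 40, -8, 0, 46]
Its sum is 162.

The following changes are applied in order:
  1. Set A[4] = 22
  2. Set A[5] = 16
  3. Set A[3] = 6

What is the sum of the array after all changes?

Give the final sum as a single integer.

Initial sum: 162
Change 1: A[4] 0 -> 22, delta = 22, sum = 184
Change 2: A[5] 46 -> 16, delta = -30, sum = 154
Change 3: A[3] -8 -> 6, delta = 14, sum = 168

Answer: 168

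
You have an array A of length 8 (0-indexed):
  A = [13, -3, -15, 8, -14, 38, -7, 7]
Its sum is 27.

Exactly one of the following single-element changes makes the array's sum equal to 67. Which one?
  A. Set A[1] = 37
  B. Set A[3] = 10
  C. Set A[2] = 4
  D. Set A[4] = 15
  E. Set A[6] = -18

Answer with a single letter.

Answer: A

Derivation:
Option A: A[1] -3->37, delta=40, new_sum=27+(40)=67 <-- matches target
Option B: A[3] 8->10, delta=2, new_sum=27+(2)=29
Option C: A[2] -15->4, delta=19, new_sum=27+(19)=46
Option D: A[4] -14->15, delta=29, new_sum=27+(29)=56
Option E: A[6] -7->-18, delta=-11, new_sum=27+(-11)=16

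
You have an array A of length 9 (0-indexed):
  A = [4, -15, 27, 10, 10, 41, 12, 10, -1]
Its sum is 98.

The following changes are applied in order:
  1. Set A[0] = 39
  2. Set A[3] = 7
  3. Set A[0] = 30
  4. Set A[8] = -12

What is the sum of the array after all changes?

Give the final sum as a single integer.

Answer: 110

Derivation:
Initial sum: 98
Change 1: A[0] 4 -> 39, delta = 35, sum = 133
Change 2: A[3] 10 -> 7, delta = -3, sum = 130
Change 3: A[0] 39 -> 30, delta = -9, sum = 121
Change 4: A[8] -1 -> -12, delta = -11, sum = 110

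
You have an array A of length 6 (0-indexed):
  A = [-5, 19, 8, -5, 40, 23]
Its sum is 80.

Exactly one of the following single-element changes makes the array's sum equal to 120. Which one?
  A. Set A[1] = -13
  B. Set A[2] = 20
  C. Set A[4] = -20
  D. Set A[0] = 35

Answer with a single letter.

Option A: A[1] 19->-13, delta=-32, new_sum=80+(-32)=48
Option B: A[2] 8->20, delta=12, new_sum=80+(12)=92
Option C: A[4] 40->-20, delta=-60, new_sum=80+(-60)=20
Option D: A[0] -5->35, delta=40, new_sum=80+(40)=120 <-- matches target

Answer: D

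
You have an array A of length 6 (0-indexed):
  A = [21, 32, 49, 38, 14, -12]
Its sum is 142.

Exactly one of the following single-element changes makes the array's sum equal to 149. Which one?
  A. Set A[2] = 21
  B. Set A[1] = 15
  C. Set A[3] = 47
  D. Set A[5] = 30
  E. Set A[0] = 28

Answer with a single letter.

Answer: E

Derivation:
Option A: A[2] 49->21, delta=-28, new_sum=142+(-28)=114
Option B: A[1] 32->15, delta=-17, new_sum=142+(-17)=125
Option C: A[3] 38->47, delta=9, new_sum=142+(9)=151
Option D: A[5] -12->30, delta=42, new_sum=142+(42)=184
Option E: A[0] 21->28, delta=7, new_sum=142+(7)=149 <-- matches target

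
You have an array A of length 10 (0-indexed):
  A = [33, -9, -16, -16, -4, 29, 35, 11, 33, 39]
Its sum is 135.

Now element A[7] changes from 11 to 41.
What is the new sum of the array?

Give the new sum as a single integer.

Answer: 165

Derivation:
Old value at index 7: 11
New value at index 7: 41
Delta = 41 - 11 = 30
New sum = old_sum + delta = 135 + (30) = 165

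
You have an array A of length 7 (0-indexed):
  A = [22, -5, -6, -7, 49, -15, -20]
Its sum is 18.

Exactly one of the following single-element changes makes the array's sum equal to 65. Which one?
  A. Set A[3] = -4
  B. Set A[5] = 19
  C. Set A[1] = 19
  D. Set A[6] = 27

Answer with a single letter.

Option A: A[3] -7->-4, delta=3, new_sum=18+(3)=21
Option B: A[5] -15->19, delta=34, new_sum=18+(34)=52
Option C: A[1] -5->19, delta=24, new_sum=18+(24)=42
Option D: A[6] -20->27, delta=47, new_sum=18+(47)=65 <-- matches target

Answer: D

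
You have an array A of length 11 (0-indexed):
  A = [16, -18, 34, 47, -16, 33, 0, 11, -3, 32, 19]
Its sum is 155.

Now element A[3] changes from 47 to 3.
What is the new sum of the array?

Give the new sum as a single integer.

Old value at index 3: 47
New value at index 3: 3
Delta = 3 - 47 = -44
New sum = old_sum + delta = 155 + (-44) = 111

Answer: 111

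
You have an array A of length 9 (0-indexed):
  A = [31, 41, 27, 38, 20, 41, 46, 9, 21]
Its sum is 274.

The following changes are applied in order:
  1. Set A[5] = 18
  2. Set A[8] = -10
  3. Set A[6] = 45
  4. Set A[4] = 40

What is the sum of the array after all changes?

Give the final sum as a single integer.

Initial sum: 274
Change 1: A[5] 41 -> 18, delta = -23, sum = 251
Change 2: A[8] 21 -> -10, delta = -31, sum = 220
Change 3: A[6] 46 -> 45, delta = -1, sum = 219
Change 4: A[4] 20 -> 40, delta = 20, sum = 239

Answer: 239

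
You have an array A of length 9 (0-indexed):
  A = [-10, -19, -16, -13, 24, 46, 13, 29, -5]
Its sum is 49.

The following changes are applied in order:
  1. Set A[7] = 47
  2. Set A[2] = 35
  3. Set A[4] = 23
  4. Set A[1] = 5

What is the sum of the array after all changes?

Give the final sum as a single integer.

Initial sum: 49
Change 1: A[7] 29 -> 47, delta = 18, sum = 67
Change 2: A[2] -16 -> 35, delta = 51, sum = 118
Change 3: A[4] 24 -> 23, delta = -1, sum = 117
Change 4: A[1] -19 -> 5, delta = 24, sum = 141

Answer: 141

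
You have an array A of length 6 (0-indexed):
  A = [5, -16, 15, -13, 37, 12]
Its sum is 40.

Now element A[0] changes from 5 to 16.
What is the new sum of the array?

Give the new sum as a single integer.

Old value at index 0: 5
New value at index 0: 16
Delta = 16 - 5 = 11
New sum = old_sum + delta = 40 + (11) = 51

Answer: 51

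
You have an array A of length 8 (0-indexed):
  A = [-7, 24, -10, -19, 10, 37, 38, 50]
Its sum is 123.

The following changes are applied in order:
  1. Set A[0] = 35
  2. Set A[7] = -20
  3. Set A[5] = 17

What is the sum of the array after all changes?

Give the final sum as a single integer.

Answer: 75

Derivation:
Initial sum: 123
Change 1: A[0] -7 -> 35, delta = 42, sum = 165
Change 2: A[7] 50 -> -20, delta = -70, sum = 95
Change 3: A[5] 37 -> 17, delta = -20, sum = 75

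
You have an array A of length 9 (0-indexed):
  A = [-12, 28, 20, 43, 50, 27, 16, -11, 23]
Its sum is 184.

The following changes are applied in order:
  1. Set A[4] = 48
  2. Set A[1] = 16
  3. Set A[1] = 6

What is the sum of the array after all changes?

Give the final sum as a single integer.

Answer: 160

Derivation:
Initial sum: 184
Change 1: A[4] 50 -> 48, delta = -2, sum = 182
Change 2: A[1] 28 -> 16, delta = -12, sum = 170
Change 3: A[1] 16 -> 6, delta = -10, sum = 160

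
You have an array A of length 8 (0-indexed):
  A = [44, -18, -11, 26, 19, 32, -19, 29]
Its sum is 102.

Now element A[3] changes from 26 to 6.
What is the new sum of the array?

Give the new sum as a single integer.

Old value at index 3: 26
New value at index 3: 6
Delta = 6 - 26 = -20
New sum = old_sum + delta = 102 + (-20) = 82

Answer: 82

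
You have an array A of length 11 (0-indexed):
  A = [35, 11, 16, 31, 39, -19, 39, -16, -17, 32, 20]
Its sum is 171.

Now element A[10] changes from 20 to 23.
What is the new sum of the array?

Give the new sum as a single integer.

Answer: 174

Derivation:
Old value at index 10: 20
New value at index 10: 23
Delta = 23 - 20 = 3
New sum = old_sum + delta = 171 + (3) = 174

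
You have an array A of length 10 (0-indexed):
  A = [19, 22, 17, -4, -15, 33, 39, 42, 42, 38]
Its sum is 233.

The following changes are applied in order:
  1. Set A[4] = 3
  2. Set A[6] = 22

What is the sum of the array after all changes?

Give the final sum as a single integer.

Initial sum: 233
Change 1: A[4] -15 -> 3, delta = 18, sum = 251
Change 2: A[6] 39 -> 22, delta = -17, sum = 234

Answer: 234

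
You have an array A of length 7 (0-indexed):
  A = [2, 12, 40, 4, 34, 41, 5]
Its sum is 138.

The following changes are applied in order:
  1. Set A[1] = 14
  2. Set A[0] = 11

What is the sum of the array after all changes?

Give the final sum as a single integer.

Answer: 149

Derivation:
Initial sum: 138
Change 1: A[1] 12 -> 14, delta = 2, sum = 140
Change 2: A[0] 2 -> 11, delta = 9, sum = 149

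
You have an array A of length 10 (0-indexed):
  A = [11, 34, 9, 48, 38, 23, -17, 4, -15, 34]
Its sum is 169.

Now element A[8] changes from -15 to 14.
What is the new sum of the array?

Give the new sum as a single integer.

Old value at index 8: -15
New value at index 8: 14
Delta = 14 - -15 = 29
New sum = old_sum + delta = 169 + (29) = 198

Answer: 198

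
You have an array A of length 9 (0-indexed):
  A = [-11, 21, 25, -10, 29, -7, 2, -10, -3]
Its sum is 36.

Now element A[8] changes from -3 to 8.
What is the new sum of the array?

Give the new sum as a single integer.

Old value at index 8: -3
New value at index 8: 8
Delta = 8 - -3 = 11
New sum = old_sum + delta = 36 + (11) = 47

Answer: 47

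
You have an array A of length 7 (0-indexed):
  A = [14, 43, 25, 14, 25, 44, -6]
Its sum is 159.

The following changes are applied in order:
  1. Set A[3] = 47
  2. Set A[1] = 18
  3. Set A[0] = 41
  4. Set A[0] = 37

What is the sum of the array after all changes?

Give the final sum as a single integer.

Answer: 190

Derivation:
Initial sum: 159
Change 1: A[3] 14 -> 47, delta = 33, sum = 192
Change 2: A[1] 43 -> 18, delta = -25, sum = 167
Change 3: A[0] 14 -> 41, delta = 27, sum = 194
Change 4: A[0] 41 -> 37, delta = -4, sum = 190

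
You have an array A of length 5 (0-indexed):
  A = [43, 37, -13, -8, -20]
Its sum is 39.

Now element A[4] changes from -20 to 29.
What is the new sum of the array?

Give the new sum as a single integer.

Answer: 88

Derivation:
Old value at index 4: -20
New value at index 4: 29
Delta = 29 - -20 = 49
New sum = old_sum + delta = 39 + (49) = 88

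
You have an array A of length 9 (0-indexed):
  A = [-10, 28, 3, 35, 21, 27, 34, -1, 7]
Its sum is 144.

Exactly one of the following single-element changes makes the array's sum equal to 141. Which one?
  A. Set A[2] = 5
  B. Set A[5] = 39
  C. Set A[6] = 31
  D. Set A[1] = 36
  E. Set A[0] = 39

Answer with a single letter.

Option A: A[2] 3->5, delta=2, new_sum=144+(2)=146
Option B: A[5] 27->39, delta=12, new_sum=144+(12)=156
Option C: A[6] 34->31, delta=-3, new_sum=144+(-3)=141 <-- matches target
Option D: A[1] 28->36, delta=8, new_sum=144+(8)=152
Option E: A[0] -10->39, delta=49, new_sum=144+(49)=193

Answer: C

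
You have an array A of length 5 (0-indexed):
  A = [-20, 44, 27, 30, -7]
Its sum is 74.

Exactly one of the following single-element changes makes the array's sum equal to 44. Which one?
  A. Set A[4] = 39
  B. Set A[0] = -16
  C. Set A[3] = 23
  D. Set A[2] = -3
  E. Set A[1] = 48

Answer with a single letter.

Answer: D

Derivation:
Option A: A[4] -7->39, delta=46, new_sum=74+(46)=120
Option B: A[0] -20->-16, delta=4, new_sum=74+(4)=78
Option C: A[3] 30->23, delta=-7, new_sum=74+(-7)=67
Option D: A[2] 27->-3, delta=-30, new_sum=74+(-30)=44 <-- matches target
Option E: A[1] 44->48, delta=4, new_sum=74+(4)=78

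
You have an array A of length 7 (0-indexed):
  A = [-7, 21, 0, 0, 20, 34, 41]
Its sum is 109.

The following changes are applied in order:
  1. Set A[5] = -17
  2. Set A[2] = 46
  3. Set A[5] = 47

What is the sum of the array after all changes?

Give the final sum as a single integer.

Answer: 168

Derivation:
Initial sum: 109
Change 1: A[5] 34 -> -17, delta = -51, sum = 58
Change 2: A[2] 0 -> 46, delta = 46, sum = 104
Change 3: A[5] -17 -> 47, delta = 64, sum = 168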